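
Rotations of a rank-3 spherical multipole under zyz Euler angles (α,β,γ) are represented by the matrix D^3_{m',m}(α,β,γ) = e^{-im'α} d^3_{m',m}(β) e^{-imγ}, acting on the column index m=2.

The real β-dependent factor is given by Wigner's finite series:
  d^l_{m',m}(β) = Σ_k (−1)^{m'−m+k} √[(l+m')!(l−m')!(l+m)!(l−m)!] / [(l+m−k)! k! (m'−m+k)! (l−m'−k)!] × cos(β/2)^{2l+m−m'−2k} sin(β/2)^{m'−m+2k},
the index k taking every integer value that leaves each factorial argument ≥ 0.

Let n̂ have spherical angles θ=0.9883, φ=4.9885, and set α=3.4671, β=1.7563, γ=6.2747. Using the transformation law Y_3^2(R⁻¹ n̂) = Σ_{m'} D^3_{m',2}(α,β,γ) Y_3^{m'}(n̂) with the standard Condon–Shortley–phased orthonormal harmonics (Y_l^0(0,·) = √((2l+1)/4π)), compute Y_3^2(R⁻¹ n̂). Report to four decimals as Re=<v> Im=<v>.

Re=0.0236 Im=0.0574

Need the full column D^3_{m',2} for m'=−3..3 at α=3.4671, β=1.7563, γ=6.2747.
cos(β/2)=0.638576, sin(β/2)=0.769559
d^3_{-3,2}: single k=5 term ⇒ +0.422180;  D = -0.230412-0.353760i
d^3_{-2,2}: k∈[4..5] ⇒ +0.715093 -0.207707 = +0.507386;  D = +0.398334+0.314278i
d^3_{-1,2}: k∈[3..4] ⇒ +0.750573 -0.545032 = +0.205542;  D = -0.193605-0.069025i
d^3_{0,2}: k∈[2..3] ⇒ +0.539379 -0.783345 = -0.243965;  D = -0.243930-0.004140i
d^3_{1,2}: k∈[1..2] ⇒ +0.258407 -0.750573 = -0.492166;  D = +0.468926-0.149454i
d^3_{2,2}: k∈[0..1] ⇒ +0.067807 -0.492384 = -0.424577;  D = -0.342055+0.251523i
d^3_{3,2}: single k=0 term ⇒ -0.200161;  D = +0.114870-0.163919i
Y_3^{m'}(θ=0.9883,φ=4.9885) and Σ D·Y over m':
  (-0.2304-0.3538i)·(-0.1790-0.1643i)  (+0.3983+0.3143i)·(-0.3338+0.2057i)  (-0.1936-0.0690i)·(+0.0378+0.1332i)  (-0.2439-0.0041i)·(-0.3052+0.0000i)  (+0.4689-0.1495i)·(-0.0378+0.1332i)  (-0.3421+0.2515i)·(-0.3338-0.2057i)  (+0.1149-0.1639i)·(+0.1790-0.1643i)
Y_3^2(R⁻¹ n̂) = +0.023634+0.057368i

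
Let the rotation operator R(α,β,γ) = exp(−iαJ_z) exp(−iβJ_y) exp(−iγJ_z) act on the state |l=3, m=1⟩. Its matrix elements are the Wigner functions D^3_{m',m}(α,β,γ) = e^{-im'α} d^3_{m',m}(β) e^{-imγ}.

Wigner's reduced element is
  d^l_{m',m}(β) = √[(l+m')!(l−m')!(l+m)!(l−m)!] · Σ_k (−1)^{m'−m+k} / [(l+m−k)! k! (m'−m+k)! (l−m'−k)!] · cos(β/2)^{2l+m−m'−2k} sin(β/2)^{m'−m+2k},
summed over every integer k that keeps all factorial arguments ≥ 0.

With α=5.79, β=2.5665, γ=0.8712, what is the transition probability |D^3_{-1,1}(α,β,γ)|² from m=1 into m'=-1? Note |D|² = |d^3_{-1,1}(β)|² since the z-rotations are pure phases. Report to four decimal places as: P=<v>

P=0.0725

Split into d^3_{-1,1}(β=2.5665) × two z-phases.
With c≡cos(β/2)=0.283600 and s≡sin(β/2)=0.958943, N=[2·24·24·2]^{1/2}=48.000000
k: max(0,(1)−(-1))=2 … min(3+(1),3−(-1))=4
  k=2: (−1)^0·48.0000/(8)·0.2836^4·0.9589^2 = +0.035691
  k=3: (−1)^1·48.0000/(6)·0.2836^2·0.9589^4 = -0.544093
  k=4: (−1)^2·48.0000/(48)·0.2836^0·0.9589^6 = +0.777599
d^3_{-1,1}(2.5665) = +0.035691 -0.544093 +0.777599 = +0.269197
|D^3_{-1,1}|² = |d^3_{-1,1}(β)|² = (+0.269197)² = 0.072467 (the z-rotation phases have unit modulus)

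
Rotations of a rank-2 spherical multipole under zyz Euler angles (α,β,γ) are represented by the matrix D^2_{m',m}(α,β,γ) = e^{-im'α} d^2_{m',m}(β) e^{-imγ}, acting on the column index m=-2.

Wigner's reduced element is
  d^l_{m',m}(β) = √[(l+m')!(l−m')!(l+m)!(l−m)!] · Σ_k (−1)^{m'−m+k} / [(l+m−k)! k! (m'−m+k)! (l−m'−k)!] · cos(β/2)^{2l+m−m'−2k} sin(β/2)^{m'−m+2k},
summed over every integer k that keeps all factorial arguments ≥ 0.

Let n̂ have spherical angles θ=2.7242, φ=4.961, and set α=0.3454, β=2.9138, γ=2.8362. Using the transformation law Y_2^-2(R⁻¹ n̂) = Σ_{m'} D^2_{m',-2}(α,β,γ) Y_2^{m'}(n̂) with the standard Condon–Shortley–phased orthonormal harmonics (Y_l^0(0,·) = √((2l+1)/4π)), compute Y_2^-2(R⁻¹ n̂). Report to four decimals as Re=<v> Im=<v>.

Need the full column D^2_{m',-2} for m'=−2..2 at α=0.3454, β=2.9138, γ=2.8362.
cos(β/2)=0.113650, sin(β/2)=0.993521
d^2_{-2,-2}: single k=0 term ⇒ +0.000167;  D = +0.000166+0.000013i
d^2_{-1,-2}: single k=0 term ⇒ -0.002917;  D = -0.002815+0.000765i
d^2_{0,-2}: single k=0 term ⇒ +0.031230;  D = +0.025583-0.017911i
d^2_{1,-2}: single k=0 term ⇒ -0.222911;  D = -0.128539+0.182118i
d^2_{2,-2}: single k=0 term ⇒ +0.974334;  D = +0.259145-0.939240i
Y_2^{m'}(θ=2.7242,φ=4.961) and Σ D·Y over m':
  (+0.0002+0.0000i)·(-0.0558+0.0303i)  (-0.0028+0.0008i)·(-0.0704-0.2775i)  (+0.0256-0.0179i)·(+0.4753+0.0000i)  (-0.1285+0.1821i)·(+0.0704-0.2775i)  (+0.2591-0.9392i)·(-0.0558-0.0303i)
Y_2^-2(R⁻¹ n̂) = +0.011145+0.085270i

Re=0.0111 Im=0.0853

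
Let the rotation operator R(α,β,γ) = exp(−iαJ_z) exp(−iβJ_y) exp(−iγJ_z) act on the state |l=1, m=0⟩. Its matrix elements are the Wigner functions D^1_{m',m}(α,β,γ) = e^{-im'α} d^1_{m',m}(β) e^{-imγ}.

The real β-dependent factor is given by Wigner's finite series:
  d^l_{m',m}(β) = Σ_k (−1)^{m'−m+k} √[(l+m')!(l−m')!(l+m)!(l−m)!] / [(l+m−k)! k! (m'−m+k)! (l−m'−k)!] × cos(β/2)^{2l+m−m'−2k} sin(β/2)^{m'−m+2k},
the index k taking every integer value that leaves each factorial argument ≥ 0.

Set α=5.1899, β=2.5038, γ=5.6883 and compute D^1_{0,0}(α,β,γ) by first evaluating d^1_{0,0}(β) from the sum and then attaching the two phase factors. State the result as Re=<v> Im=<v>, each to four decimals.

D^1_{0,0}(5.1899,2.5038,5.6883) = e^{-i·0·5.1899}·d^1_{0,0}(2.5038)·e^{-i·0·5.6883}. Compute d first:
Half-angle: c=0.313519, s=0.949582. N=√(1·1·1·1)=1.000000
The bounds max(0,m−m')=0 and min(l+m,l−m')=1 give 2 terms
  k=0: (−1)^0·1.0000/(1)·0.3135^2·0.9496^0 = +0.098294
  k=1: (−1)^1·1.0000/(1)·0.3135^0·0.9496^2 = -0.901706
d^1_{0,0}(2.5038) = +0.098294 -0.901706 = -0.803412
D = (+1.000000+0.000000i)·(-0.803412)·(+1.000000+0.000000i) = -0.803412+0.000000i

Re=-0.8034 Im=0.0000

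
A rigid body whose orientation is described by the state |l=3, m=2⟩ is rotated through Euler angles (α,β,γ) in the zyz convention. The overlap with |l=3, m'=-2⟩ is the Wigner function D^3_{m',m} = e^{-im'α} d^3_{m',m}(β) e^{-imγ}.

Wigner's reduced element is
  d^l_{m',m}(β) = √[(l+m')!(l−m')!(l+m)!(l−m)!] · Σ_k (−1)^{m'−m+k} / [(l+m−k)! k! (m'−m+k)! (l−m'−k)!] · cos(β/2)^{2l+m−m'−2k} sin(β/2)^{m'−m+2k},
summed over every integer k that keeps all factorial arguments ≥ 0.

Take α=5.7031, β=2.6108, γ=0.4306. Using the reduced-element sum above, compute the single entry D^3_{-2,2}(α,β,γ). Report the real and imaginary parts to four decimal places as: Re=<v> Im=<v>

D^3_{-2,2}(5.7031,2.6108,0.4306) = e^{-i·-2·5.7031}·d^3_{-2,2}(2.6108)·e^{-i·2·0.4306}. Compute d first:
c=cos(2.6108/2)=0.262292, s=sin(2.6108/2)=0.964989; N=√[1·120·120·1]=120.000000
The bounds max(0,m−m')=4 and min(l+m,l−m')=5 give 2 terms
  k=4: (−1)^0·120.0000/(24)·0.2623^2·0.9650^4 = +0.298283
  k=5: (−1)^1·120.0000/(120)·0.2623^0·0.9650^6 = -0.807483
d^3_{-2,2}(2.6108) = +0.298283 -0.807483 = -0.509200
Attach z-rotation phases: D = e^{-i(-2)(5.7031)}·(-0.509200)·e^{-i(2)(0.4306)} = +0.221748+0.458380i

Re=0.2217 Im=0.4584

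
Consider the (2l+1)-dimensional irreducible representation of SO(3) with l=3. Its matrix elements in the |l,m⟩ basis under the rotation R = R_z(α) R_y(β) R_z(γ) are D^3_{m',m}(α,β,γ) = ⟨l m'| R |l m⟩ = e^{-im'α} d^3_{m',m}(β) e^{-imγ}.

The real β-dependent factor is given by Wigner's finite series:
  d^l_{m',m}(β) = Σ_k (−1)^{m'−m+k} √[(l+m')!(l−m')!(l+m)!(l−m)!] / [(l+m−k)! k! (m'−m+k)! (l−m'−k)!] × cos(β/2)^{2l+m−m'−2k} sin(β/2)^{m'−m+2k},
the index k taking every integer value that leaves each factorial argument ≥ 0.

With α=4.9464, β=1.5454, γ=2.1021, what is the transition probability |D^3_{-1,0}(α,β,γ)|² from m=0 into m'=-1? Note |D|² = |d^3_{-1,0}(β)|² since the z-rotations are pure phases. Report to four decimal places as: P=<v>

Split into d^3_{-1,0}(β=1.5454) × two z-phases.
c=cos(1.5454/2)=0.716028, s=sin(1.5454/2)=0.698071; N=√[2·24·6·6]=41.569219
Admissible k: 1..3 (factorial args all ≥0)
  k=1: (−1)^0·41.5692/(12)·0.7160^5·0.6981^1 = +0.455137
  k=2: (−1)^1·41.5692/(4)·0.7160^3·0.6981^3 = -1.297782
  k=3: (−1)^2·41.5692/(12)·0.7160^1·0.6981^5 = +0.411168
d^3_{-1,0}(1.5454) = +0.455137 -1.297782 +0.411168 = -0.431477
|D^3_{-1,0}|² = |d^3_{-1,0}(β)|² = (-0.431477)² = 0.186173 (the z-rotation phases have unit modulus)

P=0.1862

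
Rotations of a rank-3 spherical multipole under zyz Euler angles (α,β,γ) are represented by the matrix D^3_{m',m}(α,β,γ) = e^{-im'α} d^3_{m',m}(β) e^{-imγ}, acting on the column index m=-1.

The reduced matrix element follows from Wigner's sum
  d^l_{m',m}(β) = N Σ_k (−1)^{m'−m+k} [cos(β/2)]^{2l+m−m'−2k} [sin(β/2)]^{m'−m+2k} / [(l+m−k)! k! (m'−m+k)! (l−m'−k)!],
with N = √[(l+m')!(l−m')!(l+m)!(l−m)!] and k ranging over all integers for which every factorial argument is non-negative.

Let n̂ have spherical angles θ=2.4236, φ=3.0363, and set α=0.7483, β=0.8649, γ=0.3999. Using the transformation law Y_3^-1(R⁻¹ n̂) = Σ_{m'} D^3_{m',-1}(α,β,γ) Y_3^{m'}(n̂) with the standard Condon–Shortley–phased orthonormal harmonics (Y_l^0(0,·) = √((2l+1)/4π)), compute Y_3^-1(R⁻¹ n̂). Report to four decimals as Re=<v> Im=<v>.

Need the full column D^3_{m',-1} for m'=−3..3 at α=0.7483, β=0.8649, γ=0.3999.
cos(β/2)=0.907942, sin(β/2)=0.419097
d^3_{-3,-1}: single k=2 term ⇒ +0.462280;  D = -0.406398+0.220327i
d^3_{-2,-1}: k∈[1..2] ⇒ +0.817719 -0.348454 = +0.469264;  D = -0.150153+0.444593i
d^3_{-1,-1}: k∈[0..2] ⇒ +0.560206 -0.954882 +0.152589 = -0.242087;  D = -0.099287-0.220790i
d^3_{0,-1}: k∈[0..2] ⇒ -0.895766 +0.572569 -0.040665 = -0.363861;  D = -0.335153-0.141661i
d^3_{1,-1}: k∈[0..2] ⇒ +0.716162 -0.203452 +0.005419 = +0.518128;  D = +0.486999-0.176886i
d^3_{2,-1}: k∈[0..1] ⇒ -0.348454 +0.037122 = -0.311333;  D = -0.142134+0.276994i
d^3_{3,-1}: single k=0 term ⇒ +0.098496;  D = -0.026671-0.094816i
Y_3^{m'}(θ=2.4236,φ=3.0363) and Σ D·Y over m':
  (-0.4064+0.2203i)·(-0.1129-0.0369i)  (-0.1502+0.4446i)·(-0.3258-0.0696i)  (-0.0993-0.2208i)·(-0.3882-0.0410i)  (-0.3352-0.1417i)·(+0.0461+0.0000i)  (+0.4870-0.1769i)·(+0.3882-0.0410i)  (-0.1421+0.2770i)·(-0.3258+0.0696i)  (-0.0267-0.0948i)·(+0.1129-0.0369i)
Y_3^-1(R⁻¹ n̂) = +0.350227-0.259501i

Re=0.3502 Im=-0.2595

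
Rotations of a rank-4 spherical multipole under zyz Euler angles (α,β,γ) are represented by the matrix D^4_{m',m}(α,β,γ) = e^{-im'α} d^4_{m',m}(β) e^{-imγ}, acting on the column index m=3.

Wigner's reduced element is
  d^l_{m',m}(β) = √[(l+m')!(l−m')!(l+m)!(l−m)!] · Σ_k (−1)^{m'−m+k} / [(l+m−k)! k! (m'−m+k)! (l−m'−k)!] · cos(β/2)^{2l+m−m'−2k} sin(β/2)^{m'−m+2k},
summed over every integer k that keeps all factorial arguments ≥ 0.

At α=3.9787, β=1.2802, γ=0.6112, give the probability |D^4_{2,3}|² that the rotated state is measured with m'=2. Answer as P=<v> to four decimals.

P=0.1003

Split into d^4_{2,3}(β=1.2802) × two z-phases.
c=cos(1.2802/2)=0.802036, s=sin(1.2802/2)=0.597276; N=√[720·2·5040·1]=2693.993318
The bounds max(0,m−m')=1 and min(l+m,l−m')=2 give 2 terms
  k=1: (−1)^0·2693.9933/(720)·0.8020^7·0.5973^1 = +0.477085
  k=2: (−1)^1·2693.9933/(240)·0.8020^5·0.5973^3 = -0.793742
d^4_{2,3}(1.2802) = +0.477085 -0.793742 = -0.316656
|D^4_{2,3}|² = |d^4_{2,3}(β)|² = (-0.316656)² = 0.100271 (the z-rotation phases have unit modulus)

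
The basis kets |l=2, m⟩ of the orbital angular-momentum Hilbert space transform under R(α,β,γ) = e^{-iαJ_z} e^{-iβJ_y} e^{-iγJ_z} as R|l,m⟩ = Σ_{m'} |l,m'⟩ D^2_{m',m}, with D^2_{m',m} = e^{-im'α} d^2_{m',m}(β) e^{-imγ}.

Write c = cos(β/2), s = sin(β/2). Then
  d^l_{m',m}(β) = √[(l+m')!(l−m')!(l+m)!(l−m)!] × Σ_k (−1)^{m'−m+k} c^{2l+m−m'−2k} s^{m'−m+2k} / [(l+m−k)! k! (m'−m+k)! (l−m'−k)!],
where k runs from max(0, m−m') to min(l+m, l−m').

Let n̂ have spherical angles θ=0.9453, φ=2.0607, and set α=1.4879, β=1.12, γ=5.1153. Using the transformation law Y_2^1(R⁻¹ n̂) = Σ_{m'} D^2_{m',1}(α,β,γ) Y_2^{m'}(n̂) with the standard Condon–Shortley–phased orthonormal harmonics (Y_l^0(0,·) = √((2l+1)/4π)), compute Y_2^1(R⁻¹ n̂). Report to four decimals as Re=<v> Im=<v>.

Re=0.3317 Im=0.0265

Need the full column D^2_{m',1} for m'=−2..2 at α=1.4879, β=1.12, γ=5.1153.
cos(β/2)=0.847255, sin(β/2)=0.531186
d^2_{-2,1}: single k=3 term ⇒ +0.253971;  D = -0.136774-0.213996i
d^2_{-1,1}: k∈[2..3] ⇒ +0.607636 -0.079614 = +0.528022;  D = -0.466929+0.246545i
d^2_{0,1}: k∈[1..2] ⇒ +0.791343 -0.311050 = +0.480293;  D = +0.188322+0.441833i
d^2_{1,1}: k∈[0..1] ⇒ +0.515296 -0.607636 = -0.092340;  D = -0.087652+0.029048i
d^2_{2,1}: single k=0 term ⇒ -0.646129;  D = +0.151777+0.628050i
Y_2^{m'}(θ=0.9453,φ=2.0607) and Σ D·Y over m':
  (-0.1368-0.2140i)·(-0.1414+0.2108i)  (-0.4669+0.2465i)·(-0.1725-0.3236i)  (+0.1883+0.4418i)·(+0.0090+0.0000i)  (-0.0877+0.0290i)·(+0.1725-0.3236i)  (+0.1518+0.6280i)·(-0.1414-0.2108i)
Y_2^1(R⁻¹ n̂) = +0.331681+0.026482i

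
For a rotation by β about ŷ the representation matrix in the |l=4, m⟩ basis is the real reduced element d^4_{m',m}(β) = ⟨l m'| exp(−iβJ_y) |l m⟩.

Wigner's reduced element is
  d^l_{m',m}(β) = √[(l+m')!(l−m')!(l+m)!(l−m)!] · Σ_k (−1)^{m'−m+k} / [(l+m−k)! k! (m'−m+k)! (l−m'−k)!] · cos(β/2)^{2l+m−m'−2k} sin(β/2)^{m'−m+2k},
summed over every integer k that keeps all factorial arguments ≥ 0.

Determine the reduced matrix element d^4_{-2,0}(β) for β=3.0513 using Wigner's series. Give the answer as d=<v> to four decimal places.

d^4_{-2,0}(β=3.0513) via Wigner's sum:
With c≡cos(β/2)=0.045131 and s≡sin(β/2)=0.998981, N=[2·720·24·24]^{1/2}=910.735966
k: max(0,(0)−(-2))=2 … min(4+(0),4−(-2))=4
  k=2: (−1)^0·910.7360/(96)·0.0451^6·0.9990^2 = +0.000000
  k=3: (−1)^1·910.7360/(36)·0.0451^4·0.9990^4 = -0.000105
  k=4: (−1)^2·910.7360/(96)·0.0451^2·0.9990^6 = +0.019205
d^4_{-2,0}(3.0513) = +0.000000 -0.000105 +0.019205 = +0.019101

d=0.0191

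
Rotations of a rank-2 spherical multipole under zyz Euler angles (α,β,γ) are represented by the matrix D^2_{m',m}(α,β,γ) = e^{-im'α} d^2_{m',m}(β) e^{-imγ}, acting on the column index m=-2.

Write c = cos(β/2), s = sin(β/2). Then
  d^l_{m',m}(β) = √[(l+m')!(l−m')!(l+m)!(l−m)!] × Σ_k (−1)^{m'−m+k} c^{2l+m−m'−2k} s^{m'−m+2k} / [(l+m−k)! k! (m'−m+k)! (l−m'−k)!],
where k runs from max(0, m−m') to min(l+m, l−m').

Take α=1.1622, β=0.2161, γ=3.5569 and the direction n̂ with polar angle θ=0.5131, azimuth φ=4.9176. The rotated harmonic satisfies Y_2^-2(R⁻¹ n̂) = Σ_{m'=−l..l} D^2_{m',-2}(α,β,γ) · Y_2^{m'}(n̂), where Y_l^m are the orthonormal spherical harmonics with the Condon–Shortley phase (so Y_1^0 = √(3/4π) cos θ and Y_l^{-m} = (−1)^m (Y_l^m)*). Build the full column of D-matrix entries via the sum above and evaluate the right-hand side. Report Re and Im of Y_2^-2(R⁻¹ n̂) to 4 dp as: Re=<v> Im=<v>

Re=0.1598 Im=-0.0125

Need the full column D^2_{m',-2} for m'=−2..2 at α=1.1622, β=0.2161, γ=3.5569.
cos(β/2)=0.994168, sin(β/2)=0.107840
d^2_{-2,-2}: single k=0 term ⇒ +0.976876;  D = -0.976788-0.013111i
d^2_{-1,-2}: single k=0 term ⇒ -0.211928;  D = +0.086806-0.193335i
d^2_{0,-2}: single k=0 term ⇒ +0.028155;  D = +0.018988+0.020788i
d^2_{1,-2}: single k=0 term ⇒ -0.002494;  D = -0.002358+0.000812i
d^2_{2,-2}: single k=0 term ⇒ +0.000135;  D = +0.000010-0.000135i
Y_2^{m'}(θ=0.5131,φ=4.9176) and Σ D·Y over m':
  (-0.9768-0.0131i)·(-0.0853+0.0371i)  (+0.0868-0.1933i)·(+0.0673+0.3235i)  (+0.0190+0.0208i)·(+0.4028+0.0000i)  (-0.0024+0.0008i)·(-0.0673+0.3235i)  (+0.0000-0.0001i)·(-0.0853-0.0371i)
Y_2^-2(R⁻¹ n̂) = +0.159773-0.012528i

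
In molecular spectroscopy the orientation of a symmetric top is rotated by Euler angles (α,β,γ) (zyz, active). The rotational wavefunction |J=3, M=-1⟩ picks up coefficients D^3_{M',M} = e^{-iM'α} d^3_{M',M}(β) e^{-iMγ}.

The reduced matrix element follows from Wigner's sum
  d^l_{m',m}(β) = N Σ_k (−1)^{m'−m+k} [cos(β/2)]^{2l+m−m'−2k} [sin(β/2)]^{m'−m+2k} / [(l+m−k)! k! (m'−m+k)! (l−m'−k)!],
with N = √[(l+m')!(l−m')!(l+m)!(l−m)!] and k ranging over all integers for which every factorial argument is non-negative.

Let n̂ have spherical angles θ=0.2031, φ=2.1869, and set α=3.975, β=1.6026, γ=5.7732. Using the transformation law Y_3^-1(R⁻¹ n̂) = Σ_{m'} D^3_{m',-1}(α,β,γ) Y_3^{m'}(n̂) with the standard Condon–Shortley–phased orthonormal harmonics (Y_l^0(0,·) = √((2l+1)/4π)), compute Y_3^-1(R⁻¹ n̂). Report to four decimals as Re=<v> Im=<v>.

Re=0.2378 Im=-0.2039

Need the full column D^3_{m',-1} for m'=−3..3 at α=3.975, β=1.6026, γ=5.7732.
cos(β/2)=0.695774, sin(β/2)=0.718261
d^3_{-3,-1}: single k=2 term ⇒ +0.468255;  D = +0.190696-0.427665i
d^3_{-2,-1}: k∈[1..2] ⇒ +0.370358 -0.789371 = -0.419012;  D = -0.168545-0.383619i
d^3_{-1,-1}: k∈[0..2] ⇒ +0.113451 -0.967223 +0.773066 = -0.080706;  D = +0.076521+0.025649i
d^3_{0,-1}: k∈[0..2] ⇒ -0.405707 +1.297068 -0.460756 = +0.430606;  D = +0.375812-0.210206i
d^3_{1,-1}: k∈[0..2] ⇒ +0.725417 -1.030755 +0.137308 = -0.168030;  D = +0.037882-0.163704i
d^3_{2,-1}: k∈[0..1] ⇒ -0.789371 +0.420610 = -0.368760;  D = +0.210041+0.303095i
d^3_{3,-1}: single k=0 term ⇒ +0.499012;  D = +0.494711+0.065374i
Y_3^{m'}(θ=0.2031,φ=2.1869) and Σ D·Y over m':
  (+0.1907-0.4277i)·(+0.0033-0.0009i)  (-0.1685-0.3836i)·(-0.0135+0.0384i)  (+0.0765+0.0256i)·(-0.1430-0.2020i)  (+0.3758-0.2102i)·(+0.6567+0.0000i)  (+0.0379-0.1637i)·(+0.1430-0.2020i)  (+0.2100+0.3031i)·(-0.0135-0.0384i)  (+0.4947+0.0654i)·(-0.0033-0.0009i)
Y_3^-1(R⁻¹ n̂) = +0.237845-0.203942i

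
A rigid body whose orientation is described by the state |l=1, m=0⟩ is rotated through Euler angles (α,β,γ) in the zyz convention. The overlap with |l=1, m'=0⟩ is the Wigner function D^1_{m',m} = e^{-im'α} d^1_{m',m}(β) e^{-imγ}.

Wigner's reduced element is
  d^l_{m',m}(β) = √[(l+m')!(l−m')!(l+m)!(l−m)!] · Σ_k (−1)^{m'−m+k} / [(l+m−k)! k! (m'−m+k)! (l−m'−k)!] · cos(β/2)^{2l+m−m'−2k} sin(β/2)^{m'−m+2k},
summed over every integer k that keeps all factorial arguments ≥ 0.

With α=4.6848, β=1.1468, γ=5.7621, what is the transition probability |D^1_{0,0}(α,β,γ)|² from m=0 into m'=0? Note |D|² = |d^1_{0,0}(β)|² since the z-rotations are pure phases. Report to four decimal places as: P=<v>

P=0.1693

Split into d^1_{0,0}(β=1.1468) × two z-phases.
With c≡cos(β/2)=0.840061 and s≡sin(β/2)=0.542491, N=[1·1·1·1]^{1/2}=1.000000
k∈{0,1} keeps every argument non-negative
  k=0: (−1)^0·1.0000/(1)·0.8401^2·0.5425^0 = +0.705703
  k=1: (−1)^1·1.0000/(1)·0.8401^0·0.5425^2 = -0.294297
d^1_{0,0}(1.1468) = +0.705703 -0.294297 = +0.411406
|D^1_{0,0}|² = |d^1_{0,0}(β)|² = (+0.411406)² = 0.169255 (the z-rotation phases have unit modulus)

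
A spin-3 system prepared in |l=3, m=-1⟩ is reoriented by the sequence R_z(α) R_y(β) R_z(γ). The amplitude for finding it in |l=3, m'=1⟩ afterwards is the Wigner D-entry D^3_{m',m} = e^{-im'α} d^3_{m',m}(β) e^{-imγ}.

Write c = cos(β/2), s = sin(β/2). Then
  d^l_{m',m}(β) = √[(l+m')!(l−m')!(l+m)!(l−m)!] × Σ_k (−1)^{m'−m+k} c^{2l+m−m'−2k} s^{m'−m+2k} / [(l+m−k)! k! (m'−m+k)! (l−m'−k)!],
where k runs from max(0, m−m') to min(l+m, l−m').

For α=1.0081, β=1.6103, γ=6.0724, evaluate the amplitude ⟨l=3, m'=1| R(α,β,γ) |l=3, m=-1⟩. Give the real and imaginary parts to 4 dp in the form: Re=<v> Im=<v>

Re=-0.0614 Im=0.1673

D^3_{1,-1}(1.0081,1.6103,6.0724) = e^{-i·1·1.0081}·d^3_{1,-1}(1.6103)·e^{-i·-1·6.0724}. Compute d first:
With c≡cos(β/2)=0.693003 and s≡sin(β/2)=0.720935, N=[24·2·2·24]^{1/2}=48.000000
The bounds max(0,m−m')=0 and min(l+m,l−m')=2 give 3 terms
  k=0: (−1)^2·48.0000/(8)·0.6930^4·0.7209^2 = +0.719256
  k=1: (−1)^3·48.0000/(6)·0.6930^2·0.7209^4 = -1.037872
  k=2: (−1)^4·48.0000/(48)·0.6930^0·0.7209^6 = +0.140403
d^3_{1,-1}(1.6103) = +0.719256 -1.037872 +0.140403 = -0.178213
D = (+0.533469-0.845820i)·(-0.178213)·(+0.977867-0.209228i) = -0.061429+0.167291i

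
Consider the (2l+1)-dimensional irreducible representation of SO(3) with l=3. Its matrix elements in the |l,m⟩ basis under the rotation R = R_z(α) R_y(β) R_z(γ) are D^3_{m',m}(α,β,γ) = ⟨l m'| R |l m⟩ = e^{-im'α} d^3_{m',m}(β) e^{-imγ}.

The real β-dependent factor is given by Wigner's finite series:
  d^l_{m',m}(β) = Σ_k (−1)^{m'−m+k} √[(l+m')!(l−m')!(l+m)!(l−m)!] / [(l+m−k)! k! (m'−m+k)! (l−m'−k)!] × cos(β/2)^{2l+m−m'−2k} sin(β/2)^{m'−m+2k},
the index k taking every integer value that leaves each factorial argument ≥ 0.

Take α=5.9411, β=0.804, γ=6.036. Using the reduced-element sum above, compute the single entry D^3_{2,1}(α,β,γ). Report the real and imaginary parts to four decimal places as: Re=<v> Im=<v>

Split into d^3_{2,1}(β=0.804) × two z-phases.
Half-angle: c=0.920280, s=0.391260. N=√(120·1·24·2)=75.894664
Admissible k: 0..1 (factorial args all ≥0)
  k=0: (−1)^1·75.8947/(24)·0.9203^5·0.3913^1 = -0.816706
  k=1: (−1)^2·75.8947/(12)·0.9203^3·0.3913^3 = +0.295247
d^3_{2,1}(0.804) = -0.816706 +0.295247 = -0.521459
D = (+0.774944+0.632031i)·(-0.521459)·(+0.969605+0.244676i) = -0.311179-0.418434i

Re=-0.3112 Im=-0.4184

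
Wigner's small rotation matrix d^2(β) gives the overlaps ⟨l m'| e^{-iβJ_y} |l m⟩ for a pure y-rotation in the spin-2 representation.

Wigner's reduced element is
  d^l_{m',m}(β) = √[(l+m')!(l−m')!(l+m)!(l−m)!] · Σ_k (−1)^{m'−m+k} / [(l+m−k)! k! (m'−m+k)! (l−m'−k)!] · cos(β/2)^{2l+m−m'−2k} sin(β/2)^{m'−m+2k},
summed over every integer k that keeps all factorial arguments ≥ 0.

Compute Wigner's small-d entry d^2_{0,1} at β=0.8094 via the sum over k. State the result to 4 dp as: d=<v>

d=0.6117

d^2_{0,1}(β=0.8094) via Wigner's sum:
With c≡cos(β/2)=0.919221 and s≡sin(β/2)=0.393743, N=[2·2·6·1]^{1/2}=4.898979
k∈{1,2} keeps every argument non-negative
  k=1: (−1)^0·4.8990/(2)·0.9192^3·0.3937^1 = +0.749114
  k=2: (−1)^1·4.8990/(2)·0.9192^1·0.3937^3 = -0.137447
d^2_{0,1}(0.8094) = +0.749114 -0.137447 = +0.611667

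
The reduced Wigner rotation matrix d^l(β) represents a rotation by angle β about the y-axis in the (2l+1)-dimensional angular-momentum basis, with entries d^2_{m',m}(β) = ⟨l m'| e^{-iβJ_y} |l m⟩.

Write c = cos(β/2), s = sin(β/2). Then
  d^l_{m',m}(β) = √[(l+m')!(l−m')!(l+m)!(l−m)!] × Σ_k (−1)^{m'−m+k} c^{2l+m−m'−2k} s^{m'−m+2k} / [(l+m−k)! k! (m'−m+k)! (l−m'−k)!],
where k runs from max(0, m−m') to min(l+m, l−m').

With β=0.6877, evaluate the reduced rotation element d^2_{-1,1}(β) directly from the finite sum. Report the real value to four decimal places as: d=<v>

d^2_{-1,1}(β=0.6877) via Wigner's sum:
With c≡cos(β/2)=0.941464 and s≡sin(β/2)=0.337114, N=[1·6·6·1]^{1/2}=6.000000
The bounds max(0,m−m')=2 and min(l+m,l−m')=3 give 2 terms
  k=2: (−1)^0·6.0000/(2)·0.9415^2·0.3371^2 = +0.302192
  k=3: (−1)^1·6.0000/(6)·0.9415^0·0.3371^4 = -0.012915
d^2_{-1,1}(0.6877) = +0.302192 -0.012915 = +0.289276

d=0.2893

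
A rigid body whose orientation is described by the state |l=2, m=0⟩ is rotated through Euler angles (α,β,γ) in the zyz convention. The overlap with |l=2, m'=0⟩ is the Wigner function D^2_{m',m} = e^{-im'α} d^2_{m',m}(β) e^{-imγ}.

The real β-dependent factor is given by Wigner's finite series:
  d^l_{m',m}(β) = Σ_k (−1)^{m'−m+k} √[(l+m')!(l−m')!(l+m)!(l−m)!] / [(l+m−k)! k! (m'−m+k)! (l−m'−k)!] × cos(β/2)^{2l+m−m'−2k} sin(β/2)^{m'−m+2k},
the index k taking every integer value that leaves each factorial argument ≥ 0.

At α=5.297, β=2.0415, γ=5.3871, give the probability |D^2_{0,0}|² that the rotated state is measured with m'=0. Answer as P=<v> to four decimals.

P=0.0367

First d^2_{0,0}(β=2.0415), then the phase factors e^{-i(0)α} and e^{-i(0)γ}:
c=cos(2.0415/2)=0.522727, s=sin(2.0415/2)=0.852500; N=√[2·2·2·2]=4.000000
k: max(0,(0)−(0))=0 … min(2+(0),2−(0))=2
  k=0: (−1)^0·4.0000/(4)·0.5227^4·0.8525^0 = +0.074662
  k=1: (−1)^1·4.0000/(1)·0.5227^2·0.8525^2 = -0.794325
  k=2: (−1)^2·4.0000/(4)·0.5227^0·0.8525^4 = +0.528175
d^2_{0,0}(2.0415) = +0.074662 -0.794325 +0.528175 = -0.191488
|D^2_{0,0}|² = |d^2_{0,0}(β)|² = (-0.191488)² = 0.036668 (the z-rotation phases have unit modulus)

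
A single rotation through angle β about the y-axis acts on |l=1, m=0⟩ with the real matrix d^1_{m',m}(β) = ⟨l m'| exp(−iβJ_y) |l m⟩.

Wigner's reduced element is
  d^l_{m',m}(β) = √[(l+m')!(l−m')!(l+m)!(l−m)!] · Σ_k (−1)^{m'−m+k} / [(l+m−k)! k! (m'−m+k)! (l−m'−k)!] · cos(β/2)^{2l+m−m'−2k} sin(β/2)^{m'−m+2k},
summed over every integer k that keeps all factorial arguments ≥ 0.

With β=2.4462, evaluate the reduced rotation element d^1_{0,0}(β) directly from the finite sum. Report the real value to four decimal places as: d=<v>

d=-0.7678

d^1_{0,0}(β=2.4462) via Wigner's sum:
c=cos(2.4462/2)=0.340733, s=sin(2.4462/2)=0.940160; N=√[1·1·1·1]=1.000000
Admissible k: 0..1 (factorial args all ≥0)
  k=0: (−1)^0·1.0000/(1)·0.3407^2·0.9402^0 = +0.116099
  k=1: (−1)^1·1.0000/(1)·0.3407^0·0.9402^2 = -0.883901
d^1_{0,0}(2.4462) = +0.116099 -0.883901 = -0.767802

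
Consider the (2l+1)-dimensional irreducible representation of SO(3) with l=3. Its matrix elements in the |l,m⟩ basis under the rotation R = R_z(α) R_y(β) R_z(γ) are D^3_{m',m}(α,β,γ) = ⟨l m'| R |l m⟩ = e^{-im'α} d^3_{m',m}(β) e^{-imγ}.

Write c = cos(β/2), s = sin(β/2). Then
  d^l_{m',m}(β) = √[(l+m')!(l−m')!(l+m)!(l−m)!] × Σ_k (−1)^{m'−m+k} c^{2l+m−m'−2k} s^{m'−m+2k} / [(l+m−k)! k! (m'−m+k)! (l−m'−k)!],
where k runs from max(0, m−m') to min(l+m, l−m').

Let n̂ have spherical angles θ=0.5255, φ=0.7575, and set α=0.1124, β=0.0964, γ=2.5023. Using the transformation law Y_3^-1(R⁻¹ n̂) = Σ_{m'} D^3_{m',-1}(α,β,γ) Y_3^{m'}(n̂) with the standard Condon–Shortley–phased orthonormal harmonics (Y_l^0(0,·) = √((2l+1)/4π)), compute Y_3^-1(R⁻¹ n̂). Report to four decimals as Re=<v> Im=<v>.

Re=-0.0723 Im=0.4238

Need the full column D^3_{m',-1} for m'=−3..3 at α=0.1124, β=0.0964, γ=2.5023.
cos(β/2)=0.998839, sin(β/2)=0.048181
d^3_{-3,-1}: single k=2 term ⇒ +0.008949;  D = -0.008544+0.002663i
d^3_{-2,-1}: k∈[1..2] ⇒ +0.151480 -0.000705 = +0.150775;  D = -0.138008+0.060721i
d^3_{-1,-1}: k∈[0..2] ⇒ +0.993052 -0.018485 +0.000032 = +0.974599;  D = -0.842418+0.490077i
d^3_{0,-1}: k∈[0..2] ⇒ -0.165938 +0.001158 -0.000001 = -0.164781;  D = +0.132239-0.098313i
d^3_{1,-1}: k∈[0..2] ⇒ +0.013864 -0.000043 +0.000000 = +0.013821;  D = -0.010097+0.009438i
d^3_{2,-1}: k∈[0..1] ⇒ -0.000705 +0.000001 = -0.000704;  D = +0.000457-0.000535i
d^3_{3,-1}: single k=0 term ⇒ +0.000021;  D = -0.000012+0.000017i
Y_3^{m'}(θ=0.5255,φ=0.7575) and Σ D·Y over m':
  (-0.0085+0.0027i)·(-0.0340-0.0402i)  (-0.1380+0.0607i)·(+0.0124-0.2221i)  (-0.8424+0.4901i)·(+0.3230-0.3054i)  (+0.1322-0.0983i)·(+0.2395+0.0000i)  (-0.0101+0.0094i)·(-0.3230-0.3054i)  (+0.0005-0.0005i)·(+0.0124+0.2221i)  (-0.0000+0.0000i)·(+0.0340-0.0402i)
Y_3^-1(R⁻¹ n̂) = -0.072276+0.423815i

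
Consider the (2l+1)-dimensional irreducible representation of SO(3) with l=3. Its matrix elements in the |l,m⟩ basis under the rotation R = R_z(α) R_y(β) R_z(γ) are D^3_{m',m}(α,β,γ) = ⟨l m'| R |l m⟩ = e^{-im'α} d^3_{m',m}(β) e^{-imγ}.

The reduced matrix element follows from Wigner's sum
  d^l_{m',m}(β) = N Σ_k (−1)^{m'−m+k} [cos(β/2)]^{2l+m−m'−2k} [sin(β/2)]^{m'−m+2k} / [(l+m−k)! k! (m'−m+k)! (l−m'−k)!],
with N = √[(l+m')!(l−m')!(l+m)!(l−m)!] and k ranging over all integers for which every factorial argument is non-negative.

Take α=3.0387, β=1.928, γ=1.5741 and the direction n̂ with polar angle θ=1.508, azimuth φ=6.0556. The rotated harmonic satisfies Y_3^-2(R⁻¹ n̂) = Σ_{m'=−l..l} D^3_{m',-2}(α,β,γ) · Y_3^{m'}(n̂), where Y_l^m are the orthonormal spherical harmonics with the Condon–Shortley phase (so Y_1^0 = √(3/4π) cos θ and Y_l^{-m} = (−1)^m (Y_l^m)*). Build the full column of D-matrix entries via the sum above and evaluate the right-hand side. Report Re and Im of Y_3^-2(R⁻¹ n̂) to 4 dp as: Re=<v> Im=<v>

Re=0.0657 Im=-0.0688

Need the full column D^3_{m',-2} for m'=−3..3 at α=3.0387, β=1.928, γ=1.5741.
cos(β/2)=0.570239, sin(β/2)=0.821479
d^3_{-3,-2}: single k=1 term ⇒ +0.121326;  D = +0.115833-0.036094i
d^3_{-2,-2}: k∈[0..1] ⇒ +0.034383 -0.356771 = -0.322388;  D = +0.316015-0.063789i
d^3_{-1,-2}: k∈[0..1] ⇒ -0.156632 +0.650114 = +0.493482;  D = +0.491196-0.047442i
d^3_{0,-2}: k∈[0..1] ⇒ +0.390823 -0.811073 = -0.420250;  D = +0.420241+0.002777i
d^3_{1,-2}: k∈[0..1] ⇒ -0.650114 +0.674589 = +0.024475;  D = +0.024328+0.002675i
d^3_{2,-2}: k∈[0..1] ⇒ +0.740405 -0.307312 = +0.433093;  D = -0.423361-0.091296i
d^3_{3,-2}: single k=0 term ⇒ -0.522534;  D = -0.496778-0.162031i
Y_3^{m'}(θ=1.508,φ=6.0556) and Σ D·Y over m':
  (+0.1158-0.0361i)·(+0.3218+0.2617i)  (+0.3160-0.0638i)·(+0.0574+0.0281i)  (+0.4912-0.0474i)·(-0.3080-0.0713i)  (+0.4202+0.0028i)·(-0.0698+0.0000i)  (+0.0243+0.0027i)·(+0.3080-0.0713i)  (-0.4234-0.0913i)·(+0.0574-0.0281i)  (-0.4968-0.1620i)·(-0.3218+0.2617i)
Y_3^-2(R⁻¹ n̂) = +0.065708-0.068831i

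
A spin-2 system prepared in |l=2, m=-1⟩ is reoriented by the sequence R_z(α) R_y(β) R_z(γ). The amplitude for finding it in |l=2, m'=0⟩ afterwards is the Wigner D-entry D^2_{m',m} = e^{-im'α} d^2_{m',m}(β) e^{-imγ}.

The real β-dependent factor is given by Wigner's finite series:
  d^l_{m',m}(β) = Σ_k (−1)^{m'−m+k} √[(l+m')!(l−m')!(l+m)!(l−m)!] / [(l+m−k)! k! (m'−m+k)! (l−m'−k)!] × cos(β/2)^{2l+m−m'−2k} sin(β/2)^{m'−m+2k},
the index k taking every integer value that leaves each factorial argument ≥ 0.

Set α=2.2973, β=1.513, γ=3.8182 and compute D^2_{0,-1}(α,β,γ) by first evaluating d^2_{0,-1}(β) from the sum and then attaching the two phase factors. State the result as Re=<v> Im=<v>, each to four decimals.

Re=0.0551 Im=0.0442

D^2_{0,-1}(2.2973,1.513,3.8182) = e^{-i·0·2.2973}·d^2_{0,-1}(1.513)·e^{-i·-1·3.8182}. Compute d first:
c=cos(1.513/2)=0.727243, s=sin(1.513/2)=0.686380; N=√[2·2·1·6]=4.898979
k: max(0,(-1)−(0))=0 … min(2+(-1),2−(0))=1
  k=0: (−1)^1·4.8990/(2)·0.7272^3·0.6864^1 = -0.646664
  k=1: (−1)^2·4.8990/(2)·0.7272^1·0.6864^3 = +0.576036
d^2_{0,-1}(1.513) = -0.646664 +0.576036 = -0.070628
Phases: e^{-i·(0)·2.2973}=+1.000000+0.000000i, e^{-i·(-1)·3.8182}=-0.779702-0.626151i ⇒ D=+0.055069+0.044224i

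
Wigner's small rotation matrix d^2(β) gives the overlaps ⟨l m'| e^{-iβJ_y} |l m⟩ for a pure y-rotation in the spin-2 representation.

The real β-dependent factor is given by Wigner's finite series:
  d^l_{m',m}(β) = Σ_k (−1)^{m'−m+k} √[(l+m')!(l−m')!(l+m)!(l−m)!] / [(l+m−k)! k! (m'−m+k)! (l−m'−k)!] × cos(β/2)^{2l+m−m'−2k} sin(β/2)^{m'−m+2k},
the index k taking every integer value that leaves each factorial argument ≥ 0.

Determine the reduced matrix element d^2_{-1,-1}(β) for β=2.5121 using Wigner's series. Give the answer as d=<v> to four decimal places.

d=-0.2508

d^2_{-1,-1}(β=2.5121) via Wigner's sum:
Half-angle: c=0.309575, s=0.950875. N=√(1·6·1·6)=6.000000
The bounds max(0,m−m')=0 and min(l+m,l−m')=1 give 2 terms
  k=0: (−1)^0·6.0000/(6)·0.3096^4·0.9509^0 = +0.009185
  k=1: (−1)^1·6.0000/(2)·0.3096^2·0.9509^2 = -0.259956
d^2_{-1,-1}(2.5121) = +0.009185 -0.259956 = -0.250772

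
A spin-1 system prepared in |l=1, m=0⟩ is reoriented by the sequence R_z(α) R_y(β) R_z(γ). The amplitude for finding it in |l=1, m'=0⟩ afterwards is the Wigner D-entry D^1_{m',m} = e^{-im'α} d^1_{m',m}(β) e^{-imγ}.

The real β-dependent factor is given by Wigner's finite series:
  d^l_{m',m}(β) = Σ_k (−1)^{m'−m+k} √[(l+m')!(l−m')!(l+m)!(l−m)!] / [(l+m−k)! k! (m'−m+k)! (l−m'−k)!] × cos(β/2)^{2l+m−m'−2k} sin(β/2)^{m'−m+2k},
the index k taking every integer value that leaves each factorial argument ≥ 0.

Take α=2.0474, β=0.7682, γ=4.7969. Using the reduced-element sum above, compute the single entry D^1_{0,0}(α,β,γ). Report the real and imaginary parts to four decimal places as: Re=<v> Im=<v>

D^1_{0,0}(2.0474,0.7682,4.7969) = e^{-i·0·2.0474}·d^1_{0,0}(0.7682)·e^{-i·0·4.7969}. Compute d first:
Half-angle: c=0.927136, s=0.374725. N=√(1·1·1·1)=1.000000
Admissible k: 0..1 (factorial args all ≥0)
  k=0: (−1)^0·1.0000/(1)·0.9271^2·0.3747^0 = +0.859581
  k=1: (−1)^1·1.0000/(1)·0.9271^0·0.3747^2 = -0.140419
d^1_{0,0}(0.7682) = +0.859581 -0.140419 = +0.719163
Attach z-rotation phases: D = e^{-i(0)(2.0474)}·(+0.719163)·e^{-i(0)(4.7969)} = +0.719163+0.000000i

Re=0.7192 Im=0.0000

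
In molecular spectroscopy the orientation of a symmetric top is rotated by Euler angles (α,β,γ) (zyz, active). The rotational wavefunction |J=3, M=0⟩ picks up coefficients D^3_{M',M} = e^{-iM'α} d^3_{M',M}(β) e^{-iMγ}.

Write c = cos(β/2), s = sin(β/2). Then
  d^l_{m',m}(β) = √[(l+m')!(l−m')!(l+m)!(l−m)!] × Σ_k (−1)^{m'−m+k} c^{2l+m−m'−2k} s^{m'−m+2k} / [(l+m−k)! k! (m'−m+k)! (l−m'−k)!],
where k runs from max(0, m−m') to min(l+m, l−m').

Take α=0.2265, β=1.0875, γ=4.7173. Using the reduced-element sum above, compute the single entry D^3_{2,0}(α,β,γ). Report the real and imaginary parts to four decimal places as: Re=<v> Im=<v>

Split into d^3_{2,0}(β=1.0875) × two z-phases.
With c≡cos(β/2)=0.855775 and s≡sin(β/2)=0.517349, N=[120·1·6·6]^{1/2}=65.726707
The bounds max(0,m−m')=0 and min(l+m,l−m')=1 give 2 terms
  k=0: (−1)^2·65.7267/(12)·0.8558^4·0.5173^2 = +0.786258
  k=1: (−1)^3·65.7267/(12)·0.8558^2·0.5173^4 = -0.287351
d^3_{2,0}(1.0875) = +0.786258 -0.287351 = +0.498907
Attach z-rotation phases: D = e^{-i(2)(0.2265)}·(+0.498907)·e^{-i(0)(4.7173)} = +0.448586-0.218354i

Re=0.4486 Im=-0.2184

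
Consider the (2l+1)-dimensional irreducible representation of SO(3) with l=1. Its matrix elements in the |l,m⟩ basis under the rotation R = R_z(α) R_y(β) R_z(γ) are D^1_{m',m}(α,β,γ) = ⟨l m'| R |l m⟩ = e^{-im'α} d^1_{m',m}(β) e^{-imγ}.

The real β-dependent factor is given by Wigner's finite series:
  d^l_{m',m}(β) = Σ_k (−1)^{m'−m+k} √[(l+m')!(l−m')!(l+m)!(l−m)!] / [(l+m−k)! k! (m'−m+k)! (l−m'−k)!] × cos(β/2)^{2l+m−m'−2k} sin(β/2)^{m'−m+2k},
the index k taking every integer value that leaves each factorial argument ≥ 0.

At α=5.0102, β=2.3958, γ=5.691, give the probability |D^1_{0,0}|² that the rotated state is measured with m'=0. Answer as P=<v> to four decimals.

P=0.5396

Split into d^1_{0,0}(β=2.3958) × two z-phases.
c=cos(2.3958/2)=0.364314, s=sin(2.3958/2)=0.931276; N=√[1·1·1·1]=1.000000
Admissible k: 0..1 (factorial args all ≥0)
  k=0: (−1)^0·1.0000/(1)·0.3643^2·0.9313^0 = +0.132725
  k=1: (−1)^1·1.0000/(1)·0.3643^0·0.9313^2 = -0.867275
d^1_{0,0}(2.3958) = +0.132725 -0.867275 = -0.734550
|D^1_{0,0}|² = |d^1_{0,0}(β)|² = (-0.734550)² = 0.539564 (the z-rotation phases have unit modulus)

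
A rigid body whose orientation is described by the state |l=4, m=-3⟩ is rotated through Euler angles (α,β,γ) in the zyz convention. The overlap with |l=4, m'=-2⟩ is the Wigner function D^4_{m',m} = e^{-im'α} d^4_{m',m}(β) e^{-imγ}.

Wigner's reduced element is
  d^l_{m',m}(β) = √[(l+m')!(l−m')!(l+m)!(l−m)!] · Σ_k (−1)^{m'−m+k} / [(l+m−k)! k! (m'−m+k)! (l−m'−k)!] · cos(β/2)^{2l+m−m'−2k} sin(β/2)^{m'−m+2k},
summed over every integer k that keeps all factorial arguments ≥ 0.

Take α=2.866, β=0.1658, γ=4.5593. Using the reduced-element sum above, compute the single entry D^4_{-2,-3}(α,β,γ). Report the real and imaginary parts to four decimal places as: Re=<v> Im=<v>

Re=-0.2509 Im=-0.1574

Split into d^4_{-2,-3}(β=0.1658) × two z-phases.
With c≡cos(β/2)=0.996566 and s≡sin(β/2)=0.082805, N=[2·720·1·5040]^{1/2}=2693.993318
The bounds max(0,m−m')=0 and min(l+m,l−m')=1 give 2 terms
  k=0: (−1)^1·2693.9933/(720)·0.9966^7·0.0828^1 = -0.302456
  k=1: (−1)^2·2693.9933/(240)·0.9966^5·0.0828^3 = +0.006264
d^4_{-2,-3}(0.1658) = -0.302456 +0.006264 = -0.296192
Phases: e^{-i·(-2)·2.866}=+0.851904-0.523697i, e^{-i·(-3)·4.5593}=+0.443291+0.896378i ⇒ D=-0.250896-0.157419i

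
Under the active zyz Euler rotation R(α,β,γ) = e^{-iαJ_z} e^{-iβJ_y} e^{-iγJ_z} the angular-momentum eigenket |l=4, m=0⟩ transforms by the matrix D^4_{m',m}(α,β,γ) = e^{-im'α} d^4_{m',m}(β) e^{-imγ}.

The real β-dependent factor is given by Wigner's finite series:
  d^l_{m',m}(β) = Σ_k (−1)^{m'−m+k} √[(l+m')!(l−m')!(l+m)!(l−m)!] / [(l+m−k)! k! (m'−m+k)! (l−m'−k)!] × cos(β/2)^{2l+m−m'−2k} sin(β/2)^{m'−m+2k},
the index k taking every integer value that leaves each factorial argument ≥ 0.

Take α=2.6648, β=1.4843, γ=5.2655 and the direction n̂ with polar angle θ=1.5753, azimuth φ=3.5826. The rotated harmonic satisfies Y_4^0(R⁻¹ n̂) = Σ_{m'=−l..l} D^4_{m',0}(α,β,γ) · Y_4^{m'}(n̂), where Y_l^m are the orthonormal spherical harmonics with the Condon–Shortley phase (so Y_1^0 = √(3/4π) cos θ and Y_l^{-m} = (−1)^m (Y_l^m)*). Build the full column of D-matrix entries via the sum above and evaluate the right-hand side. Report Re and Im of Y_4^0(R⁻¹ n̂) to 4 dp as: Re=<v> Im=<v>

Re=-0.3482 Im=0.0000

Need the full column D^4_{m',0} for m'=−4..4 at α=2.6648, β=1.4843, γ=5.2655.
cos(β/2)=0.737017, sin(β/2)=0.675874
d^4_{-4,0}: single k=4 term ⇒ +0.515137;  D = -0.170029-0.486267i
d^4_{-3,0}: k∈[3..4] ⇒ +0.794418 -0.668076 = +0.126343;  D = -0.017683+0.125099i
d^4_{-2,0}: k∈[2..4] ⇒ +0.694574 -1.557627 +0.491214 = -0.371839;  D = -0.215207+0.303233i
d^4_{-1,0}: k∈[1..4] ⇒ +0.357046 -1.801572 +1.515053 -0.212350 = -0.141823;  D = +0.126006-0.065087i
d^4_{0,0}: k∈[0..4] ⇒ +0.087060 -1.171432 +2.216542 -0.828457 +0.043544 = +0.347258;  D = +0.347258+0.000000i
d^4_{1,0}: k∈[0..3] ⇒ -0.357046 +1.801572 -1.515053 +0.212350 = +0.141823;  D = -0.126006-0.065087i
d^4_{2,0}: k∈[0..2] ⇒ +0.694574 -1.557627 +0.491214 = -0.371839;  D = -0.215207-0.303233i
d^4_{3,0}: k∈[0..1] ⇒ -0.794418 +0.668076 = -0.126343;  D = +0.017683+0.125099i
d^4_{4,0}: single k=0 term ⇒ +0.515137;  D = -0.170029+0.486267i
Y_4^{m'}(θ=1.5753,φ=3.5826) and Σ D·Y over m':
  (-0.1700-0.4863i)·(-0.0850-0.4343i)  (-0.0177+0.1251i)·(+0.0014-0.0055i)  (-0.2152+0.3032i)·(-0.2126+0.2582i)  (+0.1260-0.0651i)·(-0.0058+0.0027i)  (+0.3473+0.0000i)·(+0.3173+0.0000i)  (-0.1260-0.0651i)·(+0.0058+0.0027i)  (-0.2152-0.3032i)·(-0.2126-0.2582i)  (+0.0177+0.1251i)·(-0.0014-0.0055i)  (-0.1700+0.4863i)·(-0.0850+0.4343i)
Y_4^0(R⁻¹ n̂) = -0.348154+0.000000i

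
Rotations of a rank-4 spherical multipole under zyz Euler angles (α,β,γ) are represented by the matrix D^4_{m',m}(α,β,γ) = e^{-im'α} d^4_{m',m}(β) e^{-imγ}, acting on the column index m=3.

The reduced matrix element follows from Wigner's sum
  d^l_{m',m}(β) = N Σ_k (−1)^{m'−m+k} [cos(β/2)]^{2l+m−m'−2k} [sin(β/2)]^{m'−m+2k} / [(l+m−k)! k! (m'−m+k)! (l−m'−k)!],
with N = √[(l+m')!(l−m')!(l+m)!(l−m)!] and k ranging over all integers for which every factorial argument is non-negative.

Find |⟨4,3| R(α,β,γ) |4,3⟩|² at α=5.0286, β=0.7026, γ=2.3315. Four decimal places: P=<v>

Split into d^4_{3,3}(β=0.7026) × two z-phases.
With c≡cos(β/2)=0.938926 and s≡sin(β/2)=0.344119, N=[5040·1·5040·1]^{1/2}=5040.000000
Admissible k: 0..1 (factorial args all ≥0)
  k=0: (−1)^0·5040.0000/(5040)·0.9389^8·0.3441^0 = +0.604020
  k=1: (−1)^1·5040.0000/(720)·0.9389^6·0.3441^2 = -0.567941
d^4_{3,3}(0.7026) = +0.604020 -0.567941 = +0.036079
|D^4_{3,3}|² = |d^4_{3,3}(β)|² = (+0.036079)² = 0.001302 (the z-rotation phases have unit modulus)

P=0.0013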